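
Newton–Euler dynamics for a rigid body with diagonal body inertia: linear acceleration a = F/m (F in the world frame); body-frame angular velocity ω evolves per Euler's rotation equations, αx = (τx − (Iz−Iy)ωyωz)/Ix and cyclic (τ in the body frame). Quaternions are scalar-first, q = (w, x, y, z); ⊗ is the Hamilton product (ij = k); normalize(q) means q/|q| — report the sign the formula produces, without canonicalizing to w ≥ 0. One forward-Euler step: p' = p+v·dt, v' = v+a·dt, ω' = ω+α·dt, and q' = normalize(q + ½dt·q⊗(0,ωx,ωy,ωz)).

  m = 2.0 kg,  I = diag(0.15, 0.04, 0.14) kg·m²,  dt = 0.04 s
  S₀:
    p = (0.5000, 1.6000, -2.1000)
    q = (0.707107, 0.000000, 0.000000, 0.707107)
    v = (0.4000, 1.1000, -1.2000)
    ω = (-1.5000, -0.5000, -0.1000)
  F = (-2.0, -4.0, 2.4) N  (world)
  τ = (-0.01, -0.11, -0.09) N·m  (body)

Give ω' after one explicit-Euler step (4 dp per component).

ω' = (-1.5040, -0.6115, -0.1021)

angular accel α = (-0.1000, -2.7875, -0.0536)
ω' = ω + α·dt = (-1.5040, -0.6115, -0.1021)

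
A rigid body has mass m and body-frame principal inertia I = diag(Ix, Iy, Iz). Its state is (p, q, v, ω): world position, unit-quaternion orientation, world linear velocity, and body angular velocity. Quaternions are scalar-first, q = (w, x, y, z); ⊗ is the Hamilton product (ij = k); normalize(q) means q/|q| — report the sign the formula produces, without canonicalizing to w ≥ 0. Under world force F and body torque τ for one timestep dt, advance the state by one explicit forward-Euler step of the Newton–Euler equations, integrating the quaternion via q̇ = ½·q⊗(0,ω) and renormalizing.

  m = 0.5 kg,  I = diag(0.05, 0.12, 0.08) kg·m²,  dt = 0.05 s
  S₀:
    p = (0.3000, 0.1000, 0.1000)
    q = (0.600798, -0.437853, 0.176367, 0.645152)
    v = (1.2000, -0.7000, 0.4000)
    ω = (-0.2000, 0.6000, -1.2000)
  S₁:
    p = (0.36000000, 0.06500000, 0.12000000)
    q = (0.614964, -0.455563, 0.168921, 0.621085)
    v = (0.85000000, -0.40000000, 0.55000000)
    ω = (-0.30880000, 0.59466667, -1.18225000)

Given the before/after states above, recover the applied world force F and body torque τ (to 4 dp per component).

v₁ − v₀ = (-0.35000000, 0.30000000, 0.15000000)
applied force F = (-3.5000, 3.0000, 1.5000)
Δω = ω₁−ω₀ = (-0.10880000, -0.00533333, 0.01775000)
I·α + gyro = (-0.0800, -0.0200, 0.0200)

F = (-3.5000, 3.0000, 1.5000)
τ = (-0.0800, -0.0200, 0.0200)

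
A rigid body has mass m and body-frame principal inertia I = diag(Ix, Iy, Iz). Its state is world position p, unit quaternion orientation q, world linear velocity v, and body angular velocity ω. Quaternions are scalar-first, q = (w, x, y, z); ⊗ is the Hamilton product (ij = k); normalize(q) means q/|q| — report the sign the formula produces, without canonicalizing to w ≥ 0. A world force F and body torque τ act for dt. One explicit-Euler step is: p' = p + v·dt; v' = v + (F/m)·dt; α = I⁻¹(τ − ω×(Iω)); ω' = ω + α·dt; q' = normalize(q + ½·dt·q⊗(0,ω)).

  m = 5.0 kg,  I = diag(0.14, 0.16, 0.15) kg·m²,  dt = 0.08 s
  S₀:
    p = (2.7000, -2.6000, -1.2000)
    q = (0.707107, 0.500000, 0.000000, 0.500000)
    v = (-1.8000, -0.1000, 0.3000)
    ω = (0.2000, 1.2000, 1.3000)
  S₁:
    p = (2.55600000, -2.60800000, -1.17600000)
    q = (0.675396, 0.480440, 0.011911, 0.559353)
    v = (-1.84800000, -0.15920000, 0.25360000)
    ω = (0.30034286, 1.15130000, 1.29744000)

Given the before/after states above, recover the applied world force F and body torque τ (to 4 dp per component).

ω₁ − ω₀ = (0.10034286, -0.04870000, -0.00256000)
ω₀×(Iω₀) = (-0.0156, -0.0026, 0.0048)
I·α + gyro = (0.1600, -0.1000, 0.0000)
velocity change Δv = (-0.04800000, -0.05920000, -0.04640000)
applied force F = (-3.0000, -3.7000, -2.9000)

F = (-3.0000, -3.7000, -2.9000)
τ = (0.1600, -0.1000, 0.0000)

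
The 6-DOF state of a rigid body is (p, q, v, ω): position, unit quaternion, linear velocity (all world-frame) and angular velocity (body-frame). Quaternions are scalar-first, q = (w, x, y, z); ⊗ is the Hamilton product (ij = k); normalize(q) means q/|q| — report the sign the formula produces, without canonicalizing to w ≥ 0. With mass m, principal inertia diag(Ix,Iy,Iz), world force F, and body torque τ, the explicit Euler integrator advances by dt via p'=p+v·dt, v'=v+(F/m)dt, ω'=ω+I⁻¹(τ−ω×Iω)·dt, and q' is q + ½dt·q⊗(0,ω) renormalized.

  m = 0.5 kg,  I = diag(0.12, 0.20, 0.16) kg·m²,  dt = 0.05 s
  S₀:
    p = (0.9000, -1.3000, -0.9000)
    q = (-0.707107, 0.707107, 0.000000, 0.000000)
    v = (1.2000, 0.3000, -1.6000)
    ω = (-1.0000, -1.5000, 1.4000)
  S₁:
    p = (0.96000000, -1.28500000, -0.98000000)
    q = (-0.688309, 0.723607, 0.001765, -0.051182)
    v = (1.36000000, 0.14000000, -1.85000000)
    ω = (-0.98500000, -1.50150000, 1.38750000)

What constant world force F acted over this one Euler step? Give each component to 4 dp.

v₁ − v₀ = (0.16000000, -0.16000000, -0.25000000)
F = m·Δv/dt = (1.6000, -1.6000, -2.5000)

F = (1.6000, -1.6000, -2.5000)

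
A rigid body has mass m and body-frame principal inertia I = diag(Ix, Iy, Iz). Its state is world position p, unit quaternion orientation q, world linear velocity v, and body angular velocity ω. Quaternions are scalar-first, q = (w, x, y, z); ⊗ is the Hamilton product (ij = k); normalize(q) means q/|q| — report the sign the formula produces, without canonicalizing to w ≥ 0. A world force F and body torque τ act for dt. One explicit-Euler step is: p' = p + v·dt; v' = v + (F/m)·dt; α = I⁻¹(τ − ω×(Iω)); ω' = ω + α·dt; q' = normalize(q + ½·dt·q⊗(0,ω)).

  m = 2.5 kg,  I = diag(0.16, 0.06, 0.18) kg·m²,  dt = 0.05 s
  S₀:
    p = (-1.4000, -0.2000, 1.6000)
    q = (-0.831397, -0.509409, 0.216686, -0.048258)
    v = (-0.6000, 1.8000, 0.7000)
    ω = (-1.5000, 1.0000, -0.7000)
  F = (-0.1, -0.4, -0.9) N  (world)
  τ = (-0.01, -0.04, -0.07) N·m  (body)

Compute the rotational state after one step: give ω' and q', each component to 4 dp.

precession coupling ω×(Iω) = (-0.0840, -0.0210, 0.1500)
(τ − ω×Iω)/I = (0.4625, -0.3167, -1.2222)
new body rate ω' = (-1.4769, 0.9842, -0.7611)
q⊗(0,ω) = (-1.0145801, 1.1436733, -1.1155963, 0.3975979)
q' = normalize(q + ½dt·q⊗(0,ω)) = (-0.8558, -0.4803, 0.1886, -0.0383)

ω' = (-1.4769, 0.9842, -0.7611)
q' = (-0.8558, -0.4803, 0.1886, -0.0383)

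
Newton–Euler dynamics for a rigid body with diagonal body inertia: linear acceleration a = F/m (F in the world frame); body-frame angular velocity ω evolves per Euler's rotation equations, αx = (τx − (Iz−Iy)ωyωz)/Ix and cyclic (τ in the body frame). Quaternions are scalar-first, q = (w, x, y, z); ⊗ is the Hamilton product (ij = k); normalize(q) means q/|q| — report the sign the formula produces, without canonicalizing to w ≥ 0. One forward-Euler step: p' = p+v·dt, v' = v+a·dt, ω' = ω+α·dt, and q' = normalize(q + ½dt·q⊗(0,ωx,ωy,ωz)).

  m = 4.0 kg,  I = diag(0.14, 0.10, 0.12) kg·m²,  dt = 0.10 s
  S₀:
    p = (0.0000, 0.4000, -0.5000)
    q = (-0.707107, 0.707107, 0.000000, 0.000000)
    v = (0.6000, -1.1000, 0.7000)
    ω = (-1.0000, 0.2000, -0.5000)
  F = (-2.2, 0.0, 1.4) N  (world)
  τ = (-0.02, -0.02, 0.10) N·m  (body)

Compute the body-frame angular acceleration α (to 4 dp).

ω×(Iω) gyroscopic = (-0.0020, 0.0100, 0.0080)
angular accel α = (-0.1286, -0.3000, 0.7667)

α = (-0.1286, -0.3000, 0.7667)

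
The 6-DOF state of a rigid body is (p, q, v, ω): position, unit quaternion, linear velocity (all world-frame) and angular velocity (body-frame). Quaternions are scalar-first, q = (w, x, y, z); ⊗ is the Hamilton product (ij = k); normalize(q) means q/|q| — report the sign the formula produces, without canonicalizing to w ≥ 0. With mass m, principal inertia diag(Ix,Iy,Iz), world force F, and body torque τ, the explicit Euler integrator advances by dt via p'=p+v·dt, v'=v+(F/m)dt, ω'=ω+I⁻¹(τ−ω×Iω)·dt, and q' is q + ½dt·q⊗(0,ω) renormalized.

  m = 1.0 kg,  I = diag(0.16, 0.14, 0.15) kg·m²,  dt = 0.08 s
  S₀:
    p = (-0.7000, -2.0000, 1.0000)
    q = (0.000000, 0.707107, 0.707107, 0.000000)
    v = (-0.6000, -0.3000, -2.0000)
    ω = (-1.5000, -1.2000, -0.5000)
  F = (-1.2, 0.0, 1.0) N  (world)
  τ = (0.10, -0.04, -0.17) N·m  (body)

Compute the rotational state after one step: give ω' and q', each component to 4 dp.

ω' = (-1.4530, -1.2271, -0.5715)
q' = (0.0761, 0.6908, 0.7190, 0.0085)

gyro term ω×Iω = (0.0060, 0.0075, -0.0360)
α = I⁻¹(τ − ω×Iω) = (0.5875, -0.3393, -0.8933)
new body rate ω' = (-1.4530, -1.2271, -0.5715)
Hamilton product q⊗(0,ω) = (1.9091889, -0.3535535, 0.3535535, 0.2121321)
q + ½dt·q⊗(0,ω), renormalized = (0.0761, 0.6908, 0.7190, 0.0085)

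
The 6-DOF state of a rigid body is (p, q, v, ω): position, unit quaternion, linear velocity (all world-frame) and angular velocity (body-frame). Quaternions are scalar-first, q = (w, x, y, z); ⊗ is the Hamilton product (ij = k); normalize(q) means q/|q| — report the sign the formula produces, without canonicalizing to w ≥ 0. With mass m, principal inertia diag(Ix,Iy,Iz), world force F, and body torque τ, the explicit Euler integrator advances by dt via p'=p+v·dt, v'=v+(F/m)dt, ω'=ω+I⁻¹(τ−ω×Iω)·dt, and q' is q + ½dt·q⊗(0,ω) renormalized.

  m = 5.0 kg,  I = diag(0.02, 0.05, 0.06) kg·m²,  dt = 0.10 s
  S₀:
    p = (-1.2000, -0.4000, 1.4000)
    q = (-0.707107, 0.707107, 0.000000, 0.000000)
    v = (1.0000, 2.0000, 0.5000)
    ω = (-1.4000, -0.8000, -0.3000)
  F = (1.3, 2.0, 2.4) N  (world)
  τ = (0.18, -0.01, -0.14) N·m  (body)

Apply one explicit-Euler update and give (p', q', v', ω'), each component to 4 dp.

new position p' = (-1.1000, -0.2000, 1.4500)
v' = v + a·dt = (1.0260, 2.0400, 0.5480)
gyro term ω×Iω = (0.0024, -0.0168, 0.0336)
(τ − ω×Iω)/I = (8.8800, 0.1360, -2.8933)
ω' = ω + α·dt = (-0.5120, -0.7864, -0.5893)
q⊗(0,ω) = (0.9899498, 0.9899498, 0.7778177, -0.3535535)
q + ½dt·q⊗(0,ω), renormalized = (-0.6554, 0.7541, 0.0388, -0.0176)

p' = (-1.1000, -0.2000, 1.4500)
q' = (-0.6554, 0.7541, 0.0388, -0.0176)
v' = (1.0260, 2.0400, 0.5480)
ω' = (-0.5120, -0.7864, -0.5893)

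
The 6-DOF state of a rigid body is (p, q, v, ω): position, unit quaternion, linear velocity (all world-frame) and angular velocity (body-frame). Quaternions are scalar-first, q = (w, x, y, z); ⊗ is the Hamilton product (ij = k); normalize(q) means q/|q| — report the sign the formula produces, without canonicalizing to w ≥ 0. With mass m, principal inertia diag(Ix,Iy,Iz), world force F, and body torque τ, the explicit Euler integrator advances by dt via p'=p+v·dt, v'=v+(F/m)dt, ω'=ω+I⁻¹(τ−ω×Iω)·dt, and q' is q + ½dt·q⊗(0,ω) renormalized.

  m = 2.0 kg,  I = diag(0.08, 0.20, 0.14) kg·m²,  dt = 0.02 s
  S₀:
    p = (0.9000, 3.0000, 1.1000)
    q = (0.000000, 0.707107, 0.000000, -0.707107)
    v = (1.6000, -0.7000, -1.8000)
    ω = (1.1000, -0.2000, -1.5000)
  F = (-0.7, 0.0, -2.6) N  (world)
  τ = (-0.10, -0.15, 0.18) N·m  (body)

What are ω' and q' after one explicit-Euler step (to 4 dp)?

ω×(Iω) gyroscopic = (-0.0180, 0.0990, -0.0264)
(τ − ω×Iω)/I = (-1.0250, -1.2450, 1.4743)
new body rate ω' = (1.0795, -0.2249, -1.4705)
Hamilton product q⊗(0,ω) = (-1.8384782, -0.1414214, 0.2828428, -0.1414214)
q' = normalize(q + ½dt·q⊗(0,ω)) = (-0.0184, 0.7056, 0.0028, -0.7084)

ω' = (1.0795, -0.2249, -1.4705)
q' = (-0.0184, 0.7056, 0.0028, -0.7084)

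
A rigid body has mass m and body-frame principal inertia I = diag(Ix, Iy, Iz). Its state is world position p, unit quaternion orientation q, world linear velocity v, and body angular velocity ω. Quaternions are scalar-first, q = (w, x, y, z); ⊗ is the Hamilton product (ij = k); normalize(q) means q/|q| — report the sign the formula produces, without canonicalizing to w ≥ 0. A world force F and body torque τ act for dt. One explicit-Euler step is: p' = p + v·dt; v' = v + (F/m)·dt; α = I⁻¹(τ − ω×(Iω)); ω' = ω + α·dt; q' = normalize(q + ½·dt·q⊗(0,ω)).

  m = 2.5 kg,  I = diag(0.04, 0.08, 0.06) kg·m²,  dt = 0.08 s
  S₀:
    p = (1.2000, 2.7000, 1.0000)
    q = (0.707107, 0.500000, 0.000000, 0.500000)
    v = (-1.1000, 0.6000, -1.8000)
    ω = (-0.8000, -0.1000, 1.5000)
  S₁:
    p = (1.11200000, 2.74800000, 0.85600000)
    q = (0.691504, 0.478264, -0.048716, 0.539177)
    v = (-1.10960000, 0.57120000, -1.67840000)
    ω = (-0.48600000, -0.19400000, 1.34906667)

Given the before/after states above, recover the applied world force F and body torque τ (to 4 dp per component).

F = (-0.3000, -0.9000, 3.8000)
τ = (0.1600, -0.0700, -0.1100)

Δω = ω₁−ω₀ = (0.31400000, -0.09400000, -0.15093333)
precession coupling = (0.0030, 0.0240, 0.0032)
τ = I·(Δω/dt) + ω₀×(Iω₀) = (0.1600, -0.0700, -0.1100)
velocity change Δv = (-0.00960000, -0.02880000, 0.12160000)
m·(v₁−v₀)/dt = (-0.3000, -0.9000, 3.8000)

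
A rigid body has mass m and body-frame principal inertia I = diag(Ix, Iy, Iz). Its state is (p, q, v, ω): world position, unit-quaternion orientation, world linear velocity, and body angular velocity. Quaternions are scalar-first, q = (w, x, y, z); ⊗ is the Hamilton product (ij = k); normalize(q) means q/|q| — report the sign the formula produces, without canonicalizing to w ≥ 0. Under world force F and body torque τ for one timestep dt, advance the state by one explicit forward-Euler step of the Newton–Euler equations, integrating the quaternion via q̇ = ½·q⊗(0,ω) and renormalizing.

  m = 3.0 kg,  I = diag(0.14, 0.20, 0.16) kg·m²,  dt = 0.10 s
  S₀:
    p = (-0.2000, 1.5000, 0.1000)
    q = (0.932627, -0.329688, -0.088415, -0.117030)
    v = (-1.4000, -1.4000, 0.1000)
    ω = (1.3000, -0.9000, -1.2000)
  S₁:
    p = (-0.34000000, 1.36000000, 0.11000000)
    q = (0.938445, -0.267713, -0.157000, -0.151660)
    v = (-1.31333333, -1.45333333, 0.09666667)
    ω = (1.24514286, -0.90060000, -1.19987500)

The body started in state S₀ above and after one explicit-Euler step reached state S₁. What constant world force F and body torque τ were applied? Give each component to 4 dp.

F = (2.6000, -1.6000, -0.1000)
τ = (-0.1200, 0.0300, -0.0700)

Δv = v₁−v₀ = (0.08666667, -0.05333333, -0.00333333)
m·(v₁−v₀)/dt = (2.6000, -1.6000, -0.1000)
Δω = ω₁−ω₀ = (-0.05485714, -0.00060000, 0.00012500)
I·α + gyro = (-0.1200, 0.0300, -0.0700)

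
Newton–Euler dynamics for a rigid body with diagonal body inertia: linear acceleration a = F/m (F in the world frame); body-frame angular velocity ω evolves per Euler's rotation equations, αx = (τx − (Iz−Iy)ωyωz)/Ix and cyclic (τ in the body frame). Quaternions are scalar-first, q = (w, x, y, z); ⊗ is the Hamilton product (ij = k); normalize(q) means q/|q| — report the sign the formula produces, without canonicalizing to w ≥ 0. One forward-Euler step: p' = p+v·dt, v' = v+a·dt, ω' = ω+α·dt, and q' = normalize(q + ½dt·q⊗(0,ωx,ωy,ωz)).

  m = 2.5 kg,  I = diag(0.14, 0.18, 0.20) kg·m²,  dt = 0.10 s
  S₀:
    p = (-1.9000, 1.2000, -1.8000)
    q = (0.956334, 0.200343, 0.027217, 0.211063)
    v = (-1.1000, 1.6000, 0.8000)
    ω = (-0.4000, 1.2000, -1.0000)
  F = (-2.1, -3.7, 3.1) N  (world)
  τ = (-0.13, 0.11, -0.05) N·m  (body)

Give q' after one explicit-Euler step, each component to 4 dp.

q⊗(0,ω) = (0.2585398, -0.6630262, 1.2635186, -0.7050356)
q + ½dt·q⊗(0,ω), renormalized = (0.9661, 0.1667, 0.0901, 0.1752)

q' = (0.9661, 0.1667, 0.0901, 0.1752)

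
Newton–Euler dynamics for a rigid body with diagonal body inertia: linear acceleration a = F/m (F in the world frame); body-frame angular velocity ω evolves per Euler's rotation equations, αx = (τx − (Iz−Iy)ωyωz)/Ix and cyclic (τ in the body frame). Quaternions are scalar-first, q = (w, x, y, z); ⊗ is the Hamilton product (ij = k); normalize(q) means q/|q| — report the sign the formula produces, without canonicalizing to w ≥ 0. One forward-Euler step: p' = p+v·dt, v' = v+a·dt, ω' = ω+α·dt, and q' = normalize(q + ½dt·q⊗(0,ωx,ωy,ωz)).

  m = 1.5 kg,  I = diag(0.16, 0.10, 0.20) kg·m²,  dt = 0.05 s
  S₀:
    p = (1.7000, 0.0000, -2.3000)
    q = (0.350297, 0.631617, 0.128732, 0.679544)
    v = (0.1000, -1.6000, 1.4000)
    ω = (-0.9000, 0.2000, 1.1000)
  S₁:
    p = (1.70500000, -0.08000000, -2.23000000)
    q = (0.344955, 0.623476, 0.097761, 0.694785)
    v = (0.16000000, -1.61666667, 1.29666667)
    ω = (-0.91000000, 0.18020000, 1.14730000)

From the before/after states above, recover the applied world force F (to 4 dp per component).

F = (1.8000, -0.5000, -3.1000)

velocity change Δv = (0.06000000, -0.01666667, -0.10333333)
F = m·Δv/dt = (1.8000, -0.5000, -3.1000)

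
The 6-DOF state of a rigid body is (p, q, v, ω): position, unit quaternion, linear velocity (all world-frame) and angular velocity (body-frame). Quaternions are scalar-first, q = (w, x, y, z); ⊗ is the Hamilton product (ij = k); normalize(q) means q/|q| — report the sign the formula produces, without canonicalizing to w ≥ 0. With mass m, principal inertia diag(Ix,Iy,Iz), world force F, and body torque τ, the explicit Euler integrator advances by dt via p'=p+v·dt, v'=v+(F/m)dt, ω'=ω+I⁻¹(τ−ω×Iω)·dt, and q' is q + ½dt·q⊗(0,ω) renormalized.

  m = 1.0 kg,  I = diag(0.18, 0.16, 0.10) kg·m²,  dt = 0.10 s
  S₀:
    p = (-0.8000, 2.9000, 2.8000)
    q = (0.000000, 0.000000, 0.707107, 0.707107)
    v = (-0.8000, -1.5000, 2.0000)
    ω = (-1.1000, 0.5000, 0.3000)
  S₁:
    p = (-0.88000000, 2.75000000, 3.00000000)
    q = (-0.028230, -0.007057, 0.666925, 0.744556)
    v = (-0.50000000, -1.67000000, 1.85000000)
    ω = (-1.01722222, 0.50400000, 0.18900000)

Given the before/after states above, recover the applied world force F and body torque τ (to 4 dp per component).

F = (3.0000, -1.7000, -1.5000)
τ = (0.1400, -0.0200, -0.1000)

Δv = v₁−v₀ = (0.30000000, -0.17000000, -0.15000000)
F = m·Δv/dt = (3.0000, -1.7000, -1.5000)
rate change Δω = (0.08277778, 0.00400000, -0.11100000)
τ = I·(Δω/dt) + ω₀×(Iω₀) = (0.1400, -0.0200, -0.1000)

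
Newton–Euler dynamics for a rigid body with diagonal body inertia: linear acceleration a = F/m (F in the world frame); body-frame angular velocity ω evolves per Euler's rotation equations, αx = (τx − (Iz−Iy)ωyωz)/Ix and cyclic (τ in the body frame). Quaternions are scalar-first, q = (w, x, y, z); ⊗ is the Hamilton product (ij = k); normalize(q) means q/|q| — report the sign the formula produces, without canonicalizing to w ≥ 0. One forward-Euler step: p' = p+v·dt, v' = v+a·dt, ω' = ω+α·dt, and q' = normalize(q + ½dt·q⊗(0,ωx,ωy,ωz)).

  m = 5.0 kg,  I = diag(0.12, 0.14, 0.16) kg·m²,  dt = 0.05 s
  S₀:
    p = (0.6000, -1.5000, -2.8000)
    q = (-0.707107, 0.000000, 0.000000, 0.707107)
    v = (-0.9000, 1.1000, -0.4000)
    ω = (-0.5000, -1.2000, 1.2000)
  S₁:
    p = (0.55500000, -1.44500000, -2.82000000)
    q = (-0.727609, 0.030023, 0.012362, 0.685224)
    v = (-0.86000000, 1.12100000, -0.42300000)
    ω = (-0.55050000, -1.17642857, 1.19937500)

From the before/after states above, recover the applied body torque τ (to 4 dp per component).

rate change Δω = (-0.05050000, 0.02357143, -0.00062500)
ω₀×(Iω₀) = (-0.0288, 0.0240, 0.0120)
τ = I·(Δω/dt) + ω₀×(Iω₀) = (-0.1500, 0.0900, 0.0100)

τ = (-0.1500, 0.0900, 0.0100)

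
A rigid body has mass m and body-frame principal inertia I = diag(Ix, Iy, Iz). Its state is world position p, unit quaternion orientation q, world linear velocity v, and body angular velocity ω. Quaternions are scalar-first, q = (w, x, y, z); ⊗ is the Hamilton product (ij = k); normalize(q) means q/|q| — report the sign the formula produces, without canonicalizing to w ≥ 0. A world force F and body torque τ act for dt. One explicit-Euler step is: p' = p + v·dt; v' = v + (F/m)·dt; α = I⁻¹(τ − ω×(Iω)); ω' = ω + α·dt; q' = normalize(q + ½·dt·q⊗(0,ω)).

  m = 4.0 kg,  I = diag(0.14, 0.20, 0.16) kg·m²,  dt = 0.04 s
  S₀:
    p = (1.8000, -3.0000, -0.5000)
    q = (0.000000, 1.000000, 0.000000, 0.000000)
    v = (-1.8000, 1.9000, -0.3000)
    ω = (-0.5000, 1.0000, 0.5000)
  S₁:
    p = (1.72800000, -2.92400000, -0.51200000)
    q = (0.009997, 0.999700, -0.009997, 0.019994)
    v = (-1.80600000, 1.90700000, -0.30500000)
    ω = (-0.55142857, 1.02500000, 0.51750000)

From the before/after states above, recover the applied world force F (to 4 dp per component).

v₁ − v₀ = (-0.00600000, 0.00700000, -0.00500000)
applied force F = (-0.6000, 0.7000, -0.5000)

F = (-0.6000, 0.7000, -0.5000)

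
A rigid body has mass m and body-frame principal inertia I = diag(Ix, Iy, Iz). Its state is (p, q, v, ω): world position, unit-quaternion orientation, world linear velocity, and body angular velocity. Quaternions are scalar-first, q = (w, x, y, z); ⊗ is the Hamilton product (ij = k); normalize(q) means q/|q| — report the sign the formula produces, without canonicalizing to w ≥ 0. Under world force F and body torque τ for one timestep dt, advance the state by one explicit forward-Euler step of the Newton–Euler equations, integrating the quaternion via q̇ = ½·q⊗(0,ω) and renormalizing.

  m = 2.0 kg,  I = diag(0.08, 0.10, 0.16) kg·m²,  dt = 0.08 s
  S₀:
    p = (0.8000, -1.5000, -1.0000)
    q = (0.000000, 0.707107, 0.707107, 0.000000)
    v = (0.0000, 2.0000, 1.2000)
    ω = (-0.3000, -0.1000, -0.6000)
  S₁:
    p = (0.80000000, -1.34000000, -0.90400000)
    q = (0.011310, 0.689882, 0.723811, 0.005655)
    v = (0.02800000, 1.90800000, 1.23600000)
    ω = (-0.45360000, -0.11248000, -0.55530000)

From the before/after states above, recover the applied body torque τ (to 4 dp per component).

τ = (-0.1500, -0.0300, 0.0900)

rate change Δω = (-0.15360000, -0.01248000, 0.04470000)
τ = I·(Δω/dt) + ω₀×(Iω₀) = (-0.1500, -0.0300, 0.0900)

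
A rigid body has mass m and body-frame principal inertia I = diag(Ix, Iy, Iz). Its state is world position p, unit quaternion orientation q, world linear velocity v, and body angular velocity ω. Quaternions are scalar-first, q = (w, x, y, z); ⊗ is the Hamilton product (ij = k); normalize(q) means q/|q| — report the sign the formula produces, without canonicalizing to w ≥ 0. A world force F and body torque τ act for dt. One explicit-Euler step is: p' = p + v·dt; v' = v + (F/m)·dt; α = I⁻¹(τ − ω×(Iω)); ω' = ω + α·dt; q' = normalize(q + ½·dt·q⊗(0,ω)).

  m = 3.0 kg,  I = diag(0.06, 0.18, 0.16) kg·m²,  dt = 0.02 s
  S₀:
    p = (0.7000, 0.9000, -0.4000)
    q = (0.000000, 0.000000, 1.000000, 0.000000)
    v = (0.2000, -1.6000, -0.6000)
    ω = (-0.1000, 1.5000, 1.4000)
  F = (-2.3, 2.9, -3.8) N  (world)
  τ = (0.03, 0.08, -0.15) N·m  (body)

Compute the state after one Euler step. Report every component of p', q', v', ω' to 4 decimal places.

a = (-0.7667, 0.9667, -1.2667)
p' = p + v·dt = (0.7040, 0.8680, -0.4120)
v + (F/m)dt = (0.1847, -1.5807, -0.6253)
precession coupling ω×(Iω) = (-0.0420, 0.0140, -0.0180)
(τ − ω×Iω)/I = (1.2000, 0.3667, -0.8250)
ω + α·dt = (-0.0760, 1.5073, 1.3835)
Hamilton product q⊗(0,ω) = (-1.5000000, 1.4000000, 0.0000000, 0.1000000)
updated quaternion q' = (-0.0150, 0.0140, 0.9998, 0.0010)

p' = (0.7040, 0.8680, -0.4120)
q' = (-0.0150, 0.0140, 0.9998, 0.0010)
v' = (0.1847, -1.5807, -0.6253)
ω' = (-0.0760, 1.5073, 1.3835)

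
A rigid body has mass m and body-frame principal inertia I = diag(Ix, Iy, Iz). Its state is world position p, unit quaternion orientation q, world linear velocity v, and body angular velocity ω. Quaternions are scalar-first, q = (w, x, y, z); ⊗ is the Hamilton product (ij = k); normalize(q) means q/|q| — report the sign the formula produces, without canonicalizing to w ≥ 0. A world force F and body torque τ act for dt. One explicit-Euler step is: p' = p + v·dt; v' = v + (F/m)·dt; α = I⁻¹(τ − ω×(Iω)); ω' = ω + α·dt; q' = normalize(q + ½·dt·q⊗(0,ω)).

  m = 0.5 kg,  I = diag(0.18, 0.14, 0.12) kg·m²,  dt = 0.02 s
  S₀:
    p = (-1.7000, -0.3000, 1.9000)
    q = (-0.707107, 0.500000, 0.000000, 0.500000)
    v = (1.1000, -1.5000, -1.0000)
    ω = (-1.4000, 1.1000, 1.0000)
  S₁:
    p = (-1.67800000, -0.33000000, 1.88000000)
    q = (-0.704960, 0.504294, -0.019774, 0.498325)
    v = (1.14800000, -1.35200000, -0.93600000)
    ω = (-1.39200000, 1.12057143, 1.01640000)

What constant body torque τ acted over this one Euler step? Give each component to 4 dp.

rate change Δω = (0.00800000, 0.02057143, 0.01640000)
I·α + gyro = (0.0500, 0.0600, 0.1600)

τ = (0.0500, 0.0600, 0.1600)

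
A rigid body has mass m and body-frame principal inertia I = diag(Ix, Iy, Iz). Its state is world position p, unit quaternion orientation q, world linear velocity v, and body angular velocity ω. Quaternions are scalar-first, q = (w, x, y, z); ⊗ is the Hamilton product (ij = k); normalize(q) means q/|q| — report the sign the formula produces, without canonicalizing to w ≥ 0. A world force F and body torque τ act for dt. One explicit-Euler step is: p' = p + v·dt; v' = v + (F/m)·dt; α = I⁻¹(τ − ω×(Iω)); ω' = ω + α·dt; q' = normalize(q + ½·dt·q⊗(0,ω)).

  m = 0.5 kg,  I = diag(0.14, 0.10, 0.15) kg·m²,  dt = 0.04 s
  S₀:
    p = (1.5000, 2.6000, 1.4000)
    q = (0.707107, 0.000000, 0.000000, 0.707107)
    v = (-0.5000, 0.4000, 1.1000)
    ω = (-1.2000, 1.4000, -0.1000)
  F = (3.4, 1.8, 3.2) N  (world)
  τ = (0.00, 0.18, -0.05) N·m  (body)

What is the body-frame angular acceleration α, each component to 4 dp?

α = (0.0500, 1.8120, -0.7813)

precession coupling ω×(Iω) = (-0.0070, -0.0012, 0.0672)
α = I⁻¹(τ − ω×Iω) = (0.0500, 1.8120, -0.7813)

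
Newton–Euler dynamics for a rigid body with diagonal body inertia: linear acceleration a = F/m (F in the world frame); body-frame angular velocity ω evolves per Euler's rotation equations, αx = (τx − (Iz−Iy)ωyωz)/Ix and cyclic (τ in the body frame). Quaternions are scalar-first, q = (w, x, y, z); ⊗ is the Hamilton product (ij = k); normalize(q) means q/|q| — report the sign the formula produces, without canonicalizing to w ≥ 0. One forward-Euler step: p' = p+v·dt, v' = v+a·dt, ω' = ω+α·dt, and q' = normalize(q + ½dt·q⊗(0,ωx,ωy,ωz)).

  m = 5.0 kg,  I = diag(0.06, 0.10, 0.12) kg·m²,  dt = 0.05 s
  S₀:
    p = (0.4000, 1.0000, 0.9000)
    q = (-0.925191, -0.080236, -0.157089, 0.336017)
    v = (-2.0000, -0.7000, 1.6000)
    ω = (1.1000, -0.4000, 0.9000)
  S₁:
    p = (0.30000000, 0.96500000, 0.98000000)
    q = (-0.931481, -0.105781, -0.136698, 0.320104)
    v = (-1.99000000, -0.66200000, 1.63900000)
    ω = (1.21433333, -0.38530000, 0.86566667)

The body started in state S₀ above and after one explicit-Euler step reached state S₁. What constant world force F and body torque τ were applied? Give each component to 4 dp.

velocity change Δv = (0.01000000, 0.03800000, 0.03900000)
applied force F = (1.0000, 3.8000, 3.9000)
ω₁ − ω₀ = (0.11433333, 0.01470000, -0.03433333)
precession coupling = (-0.0072, -0.0594, -0.0176)
applied torque τ = (0.1300, -0.0300, -0.1000)

F = (1.0000, 3.8000, 3.9000)
τ = (0.1300, -0.0300, -0.1000)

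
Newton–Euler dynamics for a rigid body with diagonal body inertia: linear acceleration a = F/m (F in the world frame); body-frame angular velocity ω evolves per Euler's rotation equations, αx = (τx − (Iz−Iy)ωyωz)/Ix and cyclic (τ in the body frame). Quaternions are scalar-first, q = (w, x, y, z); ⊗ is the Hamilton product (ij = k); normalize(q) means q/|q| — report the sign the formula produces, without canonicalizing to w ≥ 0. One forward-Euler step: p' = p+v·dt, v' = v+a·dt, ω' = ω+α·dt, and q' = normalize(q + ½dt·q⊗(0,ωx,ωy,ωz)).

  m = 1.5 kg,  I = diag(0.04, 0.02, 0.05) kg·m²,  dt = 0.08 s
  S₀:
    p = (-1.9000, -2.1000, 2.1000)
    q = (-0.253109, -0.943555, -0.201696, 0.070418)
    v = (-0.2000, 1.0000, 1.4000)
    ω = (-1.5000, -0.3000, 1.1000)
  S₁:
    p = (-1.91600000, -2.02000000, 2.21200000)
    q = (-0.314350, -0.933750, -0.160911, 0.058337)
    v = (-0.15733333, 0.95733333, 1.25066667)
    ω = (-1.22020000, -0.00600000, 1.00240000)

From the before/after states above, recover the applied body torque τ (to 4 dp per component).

rate change Δω = (0.27980000, 0.29400000, -0.09760000)
I·α + gyro = (0.1300, 0.0900, -0.0700)

τ = (0.1300, 0.0900, -0.0700)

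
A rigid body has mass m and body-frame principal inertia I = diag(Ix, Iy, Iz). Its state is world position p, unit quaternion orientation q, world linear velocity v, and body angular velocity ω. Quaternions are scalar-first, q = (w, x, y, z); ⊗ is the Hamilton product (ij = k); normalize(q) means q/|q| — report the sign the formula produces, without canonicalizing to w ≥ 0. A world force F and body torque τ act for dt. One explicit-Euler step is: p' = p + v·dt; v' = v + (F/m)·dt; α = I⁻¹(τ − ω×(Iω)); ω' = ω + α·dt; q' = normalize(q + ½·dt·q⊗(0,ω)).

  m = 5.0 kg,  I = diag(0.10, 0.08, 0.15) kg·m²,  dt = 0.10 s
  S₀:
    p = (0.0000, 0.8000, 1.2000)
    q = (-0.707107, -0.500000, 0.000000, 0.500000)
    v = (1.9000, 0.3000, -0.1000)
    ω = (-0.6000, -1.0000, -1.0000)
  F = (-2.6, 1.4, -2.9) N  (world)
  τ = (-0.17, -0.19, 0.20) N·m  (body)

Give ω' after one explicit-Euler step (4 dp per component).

ω×(Iω) gyroscopic = (0.0700, -0.0300, -0.0120)
(τ − ω×Iω)/I = (-2.4000, -2.0000, 1.4133)
new body rate ω' = (-0.8400, -1.2000, -0.8587)

ω' = (-0.8400, -1.2000, -0.8587)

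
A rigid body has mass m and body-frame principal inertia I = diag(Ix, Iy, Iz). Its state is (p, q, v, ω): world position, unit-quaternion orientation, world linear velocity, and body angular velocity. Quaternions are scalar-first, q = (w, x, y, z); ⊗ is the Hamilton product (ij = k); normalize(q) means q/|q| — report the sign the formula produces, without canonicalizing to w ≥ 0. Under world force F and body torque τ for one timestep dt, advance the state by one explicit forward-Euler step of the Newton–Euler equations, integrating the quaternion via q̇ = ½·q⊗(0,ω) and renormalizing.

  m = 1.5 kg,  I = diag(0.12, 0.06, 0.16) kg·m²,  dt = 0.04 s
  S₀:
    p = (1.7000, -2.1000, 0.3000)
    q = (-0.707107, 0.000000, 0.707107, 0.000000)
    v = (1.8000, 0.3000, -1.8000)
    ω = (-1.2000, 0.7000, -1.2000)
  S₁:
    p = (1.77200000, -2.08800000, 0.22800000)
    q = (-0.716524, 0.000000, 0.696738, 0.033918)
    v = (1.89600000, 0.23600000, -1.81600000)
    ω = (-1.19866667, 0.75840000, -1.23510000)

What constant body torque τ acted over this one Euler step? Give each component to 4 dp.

τ = (-0.0800, 0.0300, -0.0900)

Δω = ω₁−ω₀ = (0.00133333, 0.05840000, -0.03510000)
I·α + gyro = (-0.0800, 0.0300, -0.0900)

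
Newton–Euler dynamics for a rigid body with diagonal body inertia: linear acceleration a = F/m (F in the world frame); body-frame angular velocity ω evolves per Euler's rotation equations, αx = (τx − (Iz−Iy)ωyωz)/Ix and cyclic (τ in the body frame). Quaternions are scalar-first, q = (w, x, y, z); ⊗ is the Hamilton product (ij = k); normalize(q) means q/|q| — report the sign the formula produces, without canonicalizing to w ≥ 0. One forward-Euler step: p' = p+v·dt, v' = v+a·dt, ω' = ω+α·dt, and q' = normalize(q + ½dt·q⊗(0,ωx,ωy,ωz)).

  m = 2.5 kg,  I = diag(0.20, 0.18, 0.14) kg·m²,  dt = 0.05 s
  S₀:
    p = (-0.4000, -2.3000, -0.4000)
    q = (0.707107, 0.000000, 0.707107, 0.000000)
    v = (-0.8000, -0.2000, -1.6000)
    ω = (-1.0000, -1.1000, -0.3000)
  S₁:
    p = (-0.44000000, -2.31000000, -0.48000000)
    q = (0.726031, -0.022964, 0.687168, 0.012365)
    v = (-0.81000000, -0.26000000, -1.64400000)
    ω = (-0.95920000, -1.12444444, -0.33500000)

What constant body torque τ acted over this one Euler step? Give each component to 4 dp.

ω₁ − ω₀ = (0.04080000, -0.02444444, -0.03500000)
precession coupling = (-0.0132, 0.0180, -0.0220)
applied torque τ = (0.1500, -0.0700, -0.1200)

τ = (0.1500, -0.0700, -0.1200)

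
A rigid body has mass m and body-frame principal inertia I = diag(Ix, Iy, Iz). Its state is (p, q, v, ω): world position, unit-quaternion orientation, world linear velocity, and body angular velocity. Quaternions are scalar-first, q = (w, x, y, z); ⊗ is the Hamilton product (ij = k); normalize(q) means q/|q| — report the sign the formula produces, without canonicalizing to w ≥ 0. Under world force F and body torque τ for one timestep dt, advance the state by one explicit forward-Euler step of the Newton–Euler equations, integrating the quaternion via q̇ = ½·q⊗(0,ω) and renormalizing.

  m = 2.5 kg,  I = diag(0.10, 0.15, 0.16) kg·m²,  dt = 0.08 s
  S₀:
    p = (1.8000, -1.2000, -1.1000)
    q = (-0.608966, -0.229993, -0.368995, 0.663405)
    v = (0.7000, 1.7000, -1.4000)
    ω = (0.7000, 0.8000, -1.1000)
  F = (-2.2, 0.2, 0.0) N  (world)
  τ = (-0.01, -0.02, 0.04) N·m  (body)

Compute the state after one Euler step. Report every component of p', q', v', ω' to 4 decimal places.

p + v·dt = (1.8560, -1.0640, -1.2120)
v + (F/m)dt = (0.6296, 1.7064, -1.4000)
gyro term ω×Iω = (-0.0088, 0.0462, 0.0280)
angular accel α = (-0.0120, -0.4413, 0.0750)
ω' = ω + α·dt = (0.6990, 0.7647, -1.0940)
q⊗(0,ω) = (1.1859366, -0.5511057, -0.2757816, 0.7441647)
q + ½dt·q⊗(0,ω), renormalized = (-0.5605, -0.2516, -0.3793, 0.6919)

p' = (1.8560, -1.0640, -1.2120)
q' = (-0.5605, -0.2516, -0.3793, 0.6919)
v' = (0.6296, 1.7064, -1.4000)
ω' = (0.6990, 0.7647, -1.0940)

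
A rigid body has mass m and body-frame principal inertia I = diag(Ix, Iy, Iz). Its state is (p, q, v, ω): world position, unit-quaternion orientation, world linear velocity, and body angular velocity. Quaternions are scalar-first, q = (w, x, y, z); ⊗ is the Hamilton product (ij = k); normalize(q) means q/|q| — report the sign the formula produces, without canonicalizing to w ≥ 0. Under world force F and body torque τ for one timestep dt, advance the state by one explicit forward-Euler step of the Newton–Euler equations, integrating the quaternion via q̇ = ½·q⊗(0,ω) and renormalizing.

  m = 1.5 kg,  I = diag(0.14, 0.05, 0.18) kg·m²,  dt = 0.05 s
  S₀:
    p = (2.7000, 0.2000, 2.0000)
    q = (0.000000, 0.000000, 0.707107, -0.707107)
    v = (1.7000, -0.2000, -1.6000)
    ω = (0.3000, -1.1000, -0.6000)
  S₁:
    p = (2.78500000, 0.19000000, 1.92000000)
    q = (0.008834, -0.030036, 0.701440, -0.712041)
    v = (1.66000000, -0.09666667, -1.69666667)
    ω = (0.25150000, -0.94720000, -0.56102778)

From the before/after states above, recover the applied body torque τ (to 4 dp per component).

τ = (-0.0500, 0.1600, 0.1700)

rate change Δω = (-0.04850000, 0.15280000, 0.03897222)
precession coupling = (0.0858, 0.0072, 0.0297)
applied torque τ = (-0.0500, 0.1600, 0.1700)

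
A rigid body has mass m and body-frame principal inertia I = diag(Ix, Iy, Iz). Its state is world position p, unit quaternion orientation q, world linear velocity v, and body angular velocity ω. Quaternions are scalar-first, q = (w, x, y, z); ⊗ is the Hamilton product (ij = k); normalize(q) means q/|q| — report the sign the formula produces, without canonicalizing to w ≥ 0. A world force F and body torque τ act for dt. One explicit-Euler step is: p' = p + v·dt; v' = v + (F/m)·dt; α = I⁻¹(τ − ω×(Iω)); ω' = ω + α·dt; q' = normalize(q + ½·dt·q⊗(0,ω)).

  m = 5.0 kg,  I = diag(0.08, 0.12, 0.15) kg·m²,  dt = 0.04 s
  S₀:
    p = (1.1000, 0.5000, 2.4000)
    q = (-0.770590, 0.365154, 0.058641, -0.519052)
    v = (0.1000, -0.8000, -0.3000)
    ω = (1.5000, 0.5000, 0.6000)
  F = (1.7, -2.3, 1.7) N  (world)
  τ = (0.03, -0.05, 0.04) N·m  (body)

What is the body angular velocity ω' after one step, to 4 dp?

ω' = (1.5105, 0.5043, 0.6027)

precession coupling ω×(Iω) = (0.0090, -0.0630, 0.0300)
α = I⁻¹(τ − ω×Iω) = (0.2625, 0.1083, 0.0667)
ω + α·dt = (1.5105, 0.5043, 0.6027)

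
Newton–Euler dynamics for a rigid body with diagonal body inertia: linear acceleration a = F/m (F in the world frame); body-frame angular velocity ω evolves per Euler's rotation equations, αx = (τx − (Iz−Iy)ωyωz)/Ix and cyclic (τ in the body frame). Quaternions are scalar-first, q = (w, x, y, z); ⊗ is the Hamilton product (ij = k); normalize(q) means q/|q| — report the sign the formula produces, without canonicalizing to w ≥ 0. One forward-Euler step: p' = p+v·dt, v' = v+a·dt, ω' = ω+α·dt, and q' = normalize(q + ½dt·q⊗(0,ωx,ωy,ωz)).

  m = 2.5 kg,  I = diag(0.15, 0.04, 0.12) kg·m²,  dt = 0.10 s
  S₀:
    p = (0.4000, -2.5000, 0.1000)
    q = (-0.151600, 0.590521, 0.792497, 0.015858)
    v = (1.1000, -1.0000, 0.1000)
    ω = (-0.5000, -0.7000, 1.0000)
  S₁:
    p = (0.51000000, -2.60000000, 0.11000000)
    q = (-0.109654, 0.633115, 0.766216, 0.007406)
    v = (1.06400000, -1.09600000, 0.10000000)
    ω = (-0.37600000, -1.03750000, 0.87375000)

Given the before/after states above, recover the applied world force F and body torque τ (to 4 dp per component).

velocity change Δv = (-0.03600000, -0.09600000, 0.00000000)
F = m·Δv/dt = (-0.9000, -2.4000, 0.0000)
ω₁ − ω₀ = (0.12400000, -0.33750000, -0.12625000)
ω₀×(Iω₀) = (-0.0560, -0.0150, -0.0385)
τ = I·(Δω/dt) + ω₀×(Iω₀) = (0.1300, -0.1500, -0.1900)

F = (-0.9000, -2.4000, 0.0000)
τ = (0.1300, -0.1500, -0.1900)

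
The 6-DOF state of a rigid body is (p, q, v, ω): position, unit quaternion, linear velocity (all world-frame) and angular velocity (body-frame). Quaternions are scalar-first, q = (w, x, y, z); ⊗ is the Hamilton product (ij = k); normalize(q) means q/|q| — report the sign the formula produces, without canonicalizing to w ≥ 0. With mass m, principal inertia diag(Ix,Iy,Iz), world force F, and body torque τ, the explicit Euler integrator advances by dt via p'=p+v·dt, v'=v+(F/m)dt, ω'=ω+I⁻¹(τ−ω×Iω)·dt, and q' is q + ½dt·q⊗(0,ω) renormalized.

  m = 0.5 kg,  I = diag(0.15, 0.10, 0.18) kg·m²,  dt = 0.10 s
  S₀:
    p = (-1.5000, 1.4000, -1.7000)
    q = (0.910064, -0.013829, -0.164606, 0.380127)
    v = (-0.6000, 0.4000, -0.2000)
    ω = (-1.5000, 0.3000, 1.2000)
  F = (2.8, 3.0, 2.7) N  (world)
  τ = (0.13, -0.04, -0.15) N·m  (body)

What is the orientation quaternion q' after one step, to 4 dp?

Hamilton product q⊗(0,ω) = (-0.4275141, -1.6766613, -0.2805765, 0.8410191)
q' = normalize(q + ½dt·q⊗(0,ω)) = (0.8845, -0.0972, -0.1778, 0.4202)

q' = (0.8845, -0.0972, -0.1778, 0.4202)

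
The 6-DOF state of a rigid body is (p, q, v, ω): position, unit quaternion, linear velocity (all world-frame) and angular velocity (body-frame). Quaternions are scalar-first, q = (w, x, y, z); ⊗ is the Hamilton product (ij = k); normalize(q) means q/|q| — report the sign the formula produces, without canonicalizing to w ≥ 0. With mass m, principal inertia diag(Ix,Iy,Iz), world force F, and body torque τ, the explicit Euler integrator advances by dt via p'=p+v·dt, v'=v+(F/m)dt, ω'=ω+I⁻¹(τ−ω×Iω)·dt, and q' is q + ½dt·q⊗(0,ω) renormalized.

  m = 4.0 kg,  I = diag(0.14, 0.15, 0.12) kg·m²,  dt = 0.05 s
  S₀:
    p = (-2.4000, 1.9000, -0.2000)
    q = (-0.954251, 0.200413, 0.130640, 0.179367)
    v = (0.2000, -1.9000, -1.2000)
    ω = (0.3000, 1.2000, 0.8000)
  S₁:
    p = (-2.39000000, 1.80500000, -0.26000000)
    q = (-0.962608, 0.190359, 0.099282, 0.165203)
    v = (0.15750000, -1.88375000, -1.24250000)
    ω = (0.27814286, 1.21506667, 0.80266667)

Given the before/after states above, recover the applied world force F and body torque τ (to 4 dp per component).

F = (-3.4000, 1.3000, -3.4000)
τ = (-0.0900, 0.0500, 0.0100)

velocity change Δv = (-0.04250000, 0.01625000, -0.04250000)
applied force F = (-3.4000, 1.3000, -3.4000)
rate change Δω = (-0.02185714, 0.01506667, 0.00266667)
gyro term ω₀×Iω₀ = (-0.0288, 0.0048, 0.0036)
applied torque τ = (-0.0900, 0.0500, 0.0100)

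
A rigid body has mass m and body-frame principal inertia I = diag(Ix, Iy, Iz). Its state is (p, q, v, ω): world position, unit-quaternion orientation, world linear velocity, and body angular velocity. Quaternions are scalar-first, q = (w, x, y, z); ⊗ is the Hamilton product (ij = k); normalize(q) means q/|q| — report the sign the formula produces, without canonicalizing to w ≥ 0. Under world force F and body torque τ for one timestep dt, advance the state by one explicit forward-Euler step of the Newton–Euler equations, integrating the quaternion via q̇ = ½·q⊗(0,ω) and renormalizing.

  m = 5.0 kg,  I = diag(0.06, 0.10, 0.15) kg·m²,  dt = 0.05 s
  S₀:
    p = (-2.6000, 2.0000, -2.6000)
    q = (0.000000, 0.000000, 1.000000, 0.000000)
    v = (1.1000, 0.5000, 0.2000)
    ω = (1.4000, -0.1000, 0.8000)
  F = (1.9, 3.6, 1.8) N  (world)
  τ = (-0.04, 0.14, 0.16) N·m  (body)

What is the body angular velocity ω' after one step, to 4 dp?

ω' = (1.3700, 0.0204, 0.8552)

gyro term ω×Iω = (-0.0040, -0.1008, -0.0056)
(τ − ω×Iω)/I = (-0.6000, 2.4080, 1.1040)
ω' = ω + α·dt = (1.3700, 0.0204, 0.8552)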